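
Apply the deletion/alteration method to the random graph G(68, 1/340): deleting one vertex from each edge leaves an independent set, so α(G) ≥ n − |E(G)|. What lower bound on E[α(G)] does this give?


E[|E(G)|] = C(68, 2)·p = 2278 · (1/340) = 67/10.
E[α(G)] ≥ n − E[|E(G)|] = 68 − 67/10 = 613/10.
Numerically: ≈ 61.3000.
(This is only a lower bound; the true E[α(G)] may be larger.)

E[α(G)] ≥ 613/10 ≈ 61.3000.


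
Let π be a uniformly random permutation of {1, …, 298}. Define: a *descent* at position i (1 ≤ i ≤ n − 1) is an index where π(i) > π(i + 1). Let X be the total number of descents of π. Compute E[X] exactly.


Write X = Σ X_I over i = 1, …, 297, with X_I the indicator of one descent.
There are 297 indicators.
For each fixed i, the pair (π(i), π(i+1)) is a uniformly random ordered pair of distinct values from {1, …, 298}; by symmetry P[π(i) > π(i+1)] = 1/2.
By linearity: E[X] = 297 · (1/2) = (298 − 1) · (1/2) = 297/2 ≈ 148.500000.

E[X] = 297/2 = 148.500000.


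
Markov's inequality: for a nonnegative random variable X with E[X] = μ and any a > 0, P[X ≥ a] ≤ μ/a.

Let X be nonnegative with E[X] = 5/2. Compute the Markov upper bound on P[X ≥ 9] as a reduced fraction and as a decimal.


μ = E[X] = 5/2, a = 9.
Markov: P[X ≥ 9] ≤ μ/a = (5/2)/9 = 5/18.
Numerically: ≈ 0.27778.
(Since a = 9 > μ = 2.50000, the bound 5/18 is < 1 and informative.)

P[X ≥ 9] ≤ 5/18 ≈ 0.27778.


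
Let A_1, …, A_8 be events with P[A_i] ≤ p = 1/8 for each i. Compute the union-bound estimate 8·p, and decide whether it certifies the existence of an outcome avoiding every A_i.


Union bound: P[∪_{i=1}^{8} A_i] ≤ Σ_i P[A_i] ≤ 8·p = 8·(1/8) = 1.
Numerically: 1 ≈ 1.000.
Is 1 < 1? NO.
Since the bound 1 is ≥ 1, the union bound is uninformative here; it does NOT by itself certify existence.

8·p = 1 ≈ 1.000; existence NOT certified by the union bound.


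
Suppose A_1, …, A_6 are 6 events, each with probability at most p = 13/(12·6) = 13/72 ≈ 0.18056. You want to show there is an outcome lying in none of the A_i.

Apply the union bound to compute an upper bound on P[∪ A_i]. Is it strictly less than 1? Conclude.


Union bound: P[∪_{i=1}^{6} A_i] ≤ Σ_i P[A_i] ≤ 6·p = 6·(13/72) = 13/12.
Numerically: 13/12 ≈ 1.08333.
Is 13/12 < 1? NO.
Since the bound 13/12 is ≥ 1, the union bound is uninformative here; it does NOT by itself certify existence.

6·p = 13/12 ≈ 1.08333; existence NOT certified by the union bound.


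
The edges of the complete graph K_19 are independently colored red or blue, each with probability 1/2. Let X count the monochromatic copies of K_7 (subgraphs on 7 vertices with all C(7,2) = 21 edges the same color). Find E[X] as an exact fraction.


Let X = Σ_S X_S over the C(19, 7) = 50388 subsets S of size 7, where X_S = 1 if the K_7 on S is monochromatic.
For a fixed S, the K_7 on S has C(7, 2) = 21 edges. P[all 21 edges red] = (1/2)^21, and likewise for blue, so P[monochromatic] = 2·(1/2)^21 = 2^{1 − 21} = 1/1048576.
Summing: E[X] = C(19, 7) · 2^{1 − 21} = 50388 · 1/1048576 = 12597/262144.
Numerically: E[X] ≈ 0.048.

E[X] = C(19,7)·2^(1−C(7,2)) = 12597/262144 ≈ 0.048.


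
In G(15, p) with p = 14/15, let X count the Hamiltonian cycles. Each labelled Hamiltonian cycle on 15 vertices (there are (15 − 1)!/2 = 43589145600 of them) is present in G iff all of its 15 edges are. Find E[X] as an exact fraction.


K_15 has (15 − 1)!/2 = 43589145600 labelled Hamiltonian cycles.
For each such Hamiltonian cycle H, let X_H = 1 if all 15 edges of H are present in G. Then P[X_H = 1] = p^{15} = (14/15)^{15} = 155568095557812224/437893890380859375.
Summing the indicators: E[X] = Σ_H E[X_H] = 43589145600 · p^{15} = 43589145600 · 155568095557812224/437893890380859375 = 1116227221067356419653632/72081298828125.
Numerically: E[X] ≈ 1.54857e+10.

E[X] = 43589145600 · (14/15)^{15} = 1116227221067356419653632/72081298828125 ≈ 1.54857e+10.


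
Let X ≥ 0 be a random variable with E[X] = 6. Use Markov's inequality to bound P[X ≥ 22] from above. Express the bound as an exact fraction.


μ = E[X] = 6, a = 22.
Markov: P[X ≥ 22] ≤ μ/a = (6)/22 = 3/11.
Numerically: ≈ 0.273.
(Since a = 22 > μ = 6.000, the bound 3/11 is < 1 and informative.)

P[X ≥ 22] ≤ 3/11 ≈ 0.273.


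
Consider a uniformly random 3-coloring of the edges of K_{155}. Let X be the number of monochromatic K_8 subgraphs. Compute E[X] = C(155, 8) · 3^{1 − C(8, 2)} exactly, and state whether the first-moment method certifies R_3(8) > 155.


E[X] = C(155, 8) · 3^{1 − 28} = 6876747915675 · 3^{−27} = 6876747915675/7625597484987.
As a reduced fraction: E[X] = 2292249305225/2541865828329 ≈ 0.90180.
Is E[X] < 1? YES.
Since E[X] < 1, there exists a 3-coloring of K_{155} with no monochromatic K_8; hence R_3(8) > 155.

E[X] = 2292249305225/2541865828329 ≈ 0.90180; E[X] < 1, so R_3(8) > 155.


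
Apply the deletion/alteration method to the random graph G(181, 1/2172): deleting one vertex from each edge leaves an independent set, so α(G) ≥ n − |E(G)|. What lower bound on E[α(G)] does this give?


E[|E(G)|] = C(181, 2)·p = 16290 · (1/2172) = 15/2.
E[α(G)] ≥ n − E[|E(G)|] = 181 − 15/2 = 347/2.
Numerically: ≈ 173.5000.
(This is only a lower bound; the true E[α(G)] may be larger.)

E[α(G)] ≥ 347/2 ≈ 173.5000.


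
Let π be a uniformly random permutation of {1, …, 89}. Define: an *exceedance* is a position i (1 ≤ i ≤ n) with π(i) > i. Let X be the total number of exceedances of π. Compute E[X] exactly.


Write X = Σ_{i=1}^{89} X_i, where X_i = 1_{π(i) > i}.
For each fixed i, π(i) is uniform over {1, …, 89} (marginal of a uniform permutation), so P[π(i) > i] = (n − i)/n. Summing: Σ_{i=1}^{89} (n − i)/n = (0 + 1 + … + 88)/89 = 89(89 − 1)/(2·89) = (89 − 1)/2.
Hence E[X] = Σ_{i=1}^{89} (89 − i)/89 = 44 ≈ 44.0000.

E[X] = 44 = 44.0000.


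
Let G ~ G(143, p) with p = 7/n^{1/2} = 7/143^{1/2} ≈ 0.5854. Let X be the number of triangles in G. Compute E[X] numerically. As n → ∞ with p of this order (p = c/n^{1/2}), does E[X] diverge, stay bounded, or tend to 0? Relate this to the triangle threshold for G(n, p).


Number of potential triangles: C(143, 3) = 477191.
Each occurs with probability p³ ≈ (0.5854)³ ≈ 2.005811e-01.
By linearity: E[X] = C(143, 3)·p³ ≈ 477191 · 2.005811e-01 ≈ 95715.5078.
Since α = 1/2 < 1, p = c/n^{1/2} ≫ 1/n is above the triangle threshold p ~ 1/n. Asymptotically E[X] ~ (c³/6)·n^{3(1−α)} = (7³/6)·n^{1.5} → ∞; triangles are abundant w.h.p.

E[X] ≈ 95715.5078; in regime p = Θ(1/n^{1/2}) E[X] diverges (above the triangle threshold p ~ 1/n).


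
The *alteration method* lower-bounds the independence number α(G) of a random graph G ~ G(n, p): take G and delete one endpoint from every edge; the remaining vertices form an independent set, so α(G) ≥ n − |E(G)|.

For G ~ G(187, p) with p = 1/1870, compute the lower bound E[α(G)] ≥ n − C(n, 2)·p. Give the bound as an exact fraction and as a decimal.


E[|E(G)|] = C(187, 2)·p = 17391 · (1/1870) = 93/10.
E[α(G)] ≥ n − E[|E(G)|] = 187 − 93/10 = 1777/10.
Numerically: ≈ 177.700000.
(This is only a lower bound; the true E[α(G)] may be larger.)

E[α(G)] ≥ 1777/10 ≈ 177.700000.


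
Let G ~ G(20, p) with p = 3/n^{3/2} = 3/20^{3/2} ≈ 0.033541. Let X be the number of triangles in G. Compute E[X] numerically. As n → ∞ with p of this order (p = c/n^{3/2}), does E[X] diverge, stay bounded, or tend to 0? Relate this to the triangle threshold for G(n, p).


Number of potential triangles: C(20, 3) = 1140.
Each occurs with probability p³ ≈ (0.033541)³ ≈ 3.7733647e-05.
By linearity: E[X] = C(20, 3)·p³ ≈ 1140 · 3.7733647e-05 ≈ 0.04302.
Since α = 3/2 > 1, p = c/n^{3/2} = o(1/n) is below the triangle threshold p ~ 1/n. Asymptotically E[X] ~ (c³/6)·n^{3(1−α)} = (3³/6)·n^{-1.5} → 0, so by Markov's inequality G has no triangles w.h.p.

E[X] ≈ 0.04302; in regime p = Θ(1/n^{3/2}) E[X] tends to 0 (below the triangle threshold p ~ 1/n).


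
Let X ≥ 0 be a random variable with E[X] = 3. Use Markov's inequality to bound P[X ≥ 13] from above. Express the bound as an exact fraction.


μ = E[X] = 3, a = 13.
Markov: P[X ≥ 13] ≤ μ/a = (3)/13 = 3/13.
Numerically: ≈ 0.230769.
(Since a = 13 > μ = 3.000000, the bound 3/13 is < 1 and informative.)

P[X ≥ 13] ≤ 3/13 ≈ 0.230769.


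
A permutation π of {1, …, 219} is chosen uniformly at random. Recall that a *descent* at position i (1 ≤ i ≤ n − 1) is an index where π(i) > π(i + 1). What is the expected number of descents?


Write X = Σ X_I over i = 1, …, 218, with X_I the indicator of one descent.
There are 218 indicators.
For each fixed i, the pair (π(i), π(i+1)) is a uniformly random ordered pair of distinct values from {1, …, 219}; by symmetry P[π(i) > π(i+1)] = 1/2.
By linearity: E[X] = 218 · (1/2) = (219 − 1) · (1/2) = 109 ≈ 109.00000.

E[X] = 109 = 109.00000.


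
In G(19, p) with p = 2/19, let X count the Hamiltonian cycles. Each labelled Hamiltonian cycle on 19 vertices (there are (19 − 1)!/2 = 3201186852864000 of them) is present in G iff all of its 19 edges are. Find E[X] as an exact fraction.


K_19 has (19 − 1)!/2 = 3201186852864000 labelled Hamiltonian cycles.
For each such Hamiltonian cycle H, let X_H = 1 if all 19 edges of H are present in G. Then P[X_H = 1] = p^{19} = (2/19)^{19} = 524288/1978419655660313589123979.
Summing the indicators: E[X] = Σ_H E[X_H] = 3201186852864000 · p^{19} = 3201186852864000 · 524288/1978419655660313589123979 = 1678343852714360832000/1978419655660313589123979.
Numerically: E[X] ≈ 0.000848326.

E[X] = 3201186852864000 · (2/19)^{19} = 1678343852714360832000/1978419655660313589123979 ≈ 0.000848326.


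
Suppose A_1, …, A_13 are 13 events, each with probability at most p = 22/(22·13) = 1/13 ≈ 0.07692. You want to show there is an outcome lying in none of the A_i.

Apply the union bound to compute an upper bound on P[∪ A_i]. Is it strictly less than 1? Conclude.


Union bound: P[∪_{i=1}^{13} A_i] ≤ Σ_i P[A_i] ≤ 13·p = 13·(1/13) = 1.
Numerically: 1 ≈ 1.00000.
Is 1 < 1? NO.
Since the bound 1 is ≥ 1, the union bound is uninformative here; it does NOT by itself certify existence.

13·p = 1 ≈ 1.00000; existence NOT certified by the union bound.


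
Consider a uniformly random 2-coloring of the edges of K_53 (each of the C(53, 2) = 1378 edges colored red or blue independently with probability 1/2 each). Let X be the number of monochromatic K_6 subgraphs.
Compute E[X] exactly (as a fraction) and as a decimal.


Let X = Σ_S X_S over the C(53, 6) = 22957480 subsets S of size 6, where X_S = 1 if the K_6 on S is monochromatic.
For a fixed S, the K_6 on S has C(6, 2) = 15 edges. P[all 15 edges red] = (1/2)^15, and likewise for blue, so P[monochromatic] = 2·(1/2)^15 = 2^{1 − 15} = 1/16384.
Summing: E[X] = C(53, 6) · 2^{1 − 15} = 22957480 · 1/16384 = 2869685/2048.
Numerically: E[X] ≈ 1401.213.

E[X] = C(53,6)·2^(1−C(6,2)) = 2869685/2048 ≈ 1401.213.


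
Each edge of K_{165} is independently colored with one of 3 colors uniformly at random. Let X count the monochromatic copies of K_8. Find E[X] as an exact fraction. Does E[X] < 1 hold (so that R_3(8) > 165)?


E[X] = C(165, 8) · 3^{1 − 28} = 11468588169060 · 3^{−27} = 11468588169060/7625597484987.
As a reduced fraction: E[X] = 141587508260/94143178827 ≈ 1.503959.
Is E[X] < 1? NO.
Since E[X] ≥ 1, the first-moment bound is inconclusive at n = 165; it does NOT by itself certify R_3(8) > 165.

E[X] = 141587508260/94143178827 ≈ 1.503959; E[X] ≥ 1; first-moment method inconclusive here.


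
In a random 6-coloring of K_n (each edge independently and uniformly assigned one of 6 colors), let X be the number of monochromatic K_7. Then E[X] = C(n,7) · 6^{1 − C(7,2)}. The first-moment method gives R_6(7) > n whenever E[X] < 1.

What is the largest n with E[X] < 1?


We need C(n, 7) · 6^{1 − 21} < 1, i.e. C(n, 7) < 6^{21 − 1} = 3656158440062976.
Check values of n near the boundary:
  n = 565: C(565, 7) = 3513212521235560; 3513212521235560 < 3656158440062976? YES
  n = 566: C(566, 7) = 3557206237959440; 3557206237959440 < 3656158440062976? YES
  n = 567: C(567, 7) = 3601671315933933; 3601671315933933 < 3656158440062976? YES
  n = 568: C(568, 7) = 3646611956239704; 3646611956239704 < 3656158440062976? YES
  n = 569: C(569, 7) = 3692032389858348; 3692032389858348 < 3656158440062976? NO
The largest n with C(n, 7) < 3656158440062976 is n = 568 (where E[X] = 16882462760369/16926659444736 ≈ 0.9974). Hence R_6(7) > 568, i.e. R_6(7) ≥ 569.

Largest n = 568; hence R_6(7) > 568.


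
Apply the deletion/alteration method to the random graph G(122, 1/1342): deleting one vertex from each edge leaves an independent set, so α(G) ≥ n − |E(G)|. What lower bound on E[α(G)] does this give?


E[|E(G)|] = C(122, 2)·p = 7381 · (1/1342) = 11/2.
E[α(G)] ≥ n − E[|E(G)|] = 122 − 11/2 = 233/2.
Numerically: ≈ 116.50000.
(This is only a lower bound; the true E[α(G)] may be larger.)

E[α(G)] ≥ 233/2 ≈ 116.50000.


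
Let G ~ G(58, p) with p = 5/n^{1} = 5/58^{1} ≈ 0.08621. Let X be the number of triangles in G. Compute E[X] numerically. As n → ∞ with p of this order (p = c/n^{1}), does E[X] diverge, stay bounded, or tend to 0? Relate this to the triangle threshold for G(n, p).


Number of potential triangles: C(58, 3) = 30856.
Each occurs with probability p³ ≈ (0.08621)³ ≈ 6.406577e-04.
By linearity: E[X] = C(58, 3)·p³ ≈ 30856 · 6.406577e-04 ≈ 19.7681.
Here α = 1, so p = 5/n is exactly at the triangle threshold p ~ 1/n. Asymptotically E[X] → c³/6 = 5³/6 = 125/6 ≈ 20.8333, a bounded constant. In this regime the triangle count is asymptotically Poisson(c³/6).

E[X] ≈ 19.7681; in regime p = Θ(1/n^{1}) E[X] stays bounded (at the triangle threshold p ~ 1/n).


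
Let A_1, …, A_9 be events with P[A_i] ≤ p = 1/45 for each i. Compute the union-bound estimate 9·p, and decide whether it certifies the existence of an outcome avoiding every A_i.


Union bound: P[∪_{i=1}^{9} A_i] ≤ Σ_i P[A_i] ≤ 9·p = 9·(1/45) = 1/5.
Numerically: 1/5 ≈ 0.2000000.
Is 1/5 < 1? YES.
Since P[∪ A_i] ≤ 1/5 < 1, the complement has P[∩ A_i^c] ≥ 1 − 1/5 = 4/5 > 0, so some outcome avoids every A_i.

9·p = 1/5 ≈ 0.2000000; existence CERTIFIED by the union bound.


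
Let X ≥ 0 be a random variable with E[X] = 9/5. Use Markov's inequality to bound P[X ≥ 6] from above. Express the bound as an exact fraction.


μ = E[X] = 9/5, a = 6.
Markov: P[X ≥ 6] ≤ μ/a = (9/5)/6 = 3/10.
Numerically: ≈ 0.3000.
(Since a = 6 > μ = 1.8000, the bound 3/10 is < 1 and informative.)

P[X ≥ 6] ≤ 3/10 ≈ 0.3000.


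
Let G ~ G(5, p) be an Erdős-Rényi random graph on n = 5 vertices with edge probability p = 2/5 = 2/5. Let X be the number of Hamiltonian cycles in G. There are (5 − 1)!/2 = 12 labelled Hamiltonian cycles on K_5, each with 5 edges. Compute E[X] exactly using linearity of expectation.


K_5 has (5 − 1)!/2 = 12 labelled Hamiltonian cycles.
For each such Hamiltonian cycle H, let X_H = 1 if all 5 edges of H are present in G. Then P[X_H = 1] = p^{5} = (2/5)^{5} = 32/3125.
Summing the indicators: E[X] = Σ_H E[X_H] = 12 · p^{5} = 12 · 32/3125 = 384/3125.
Numerically: E[X] ≈ 0.1229.

E[X] = 12 · (2/5)^{5} = 384/3125 ≈ 0.1229.


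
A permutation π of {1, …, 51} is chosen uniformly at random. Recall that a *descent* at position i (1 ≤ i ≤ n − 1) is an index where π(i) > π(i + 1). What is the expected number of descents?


Write X = Σ X_I over i = 1, …, 50, with X_I the indicator of one descent.
There are 50 indicators.
For each fixed i, the pair (π(i), π(i+1)) is a uniformly random ordered pair of distinct values from {1, …, 51}; by symmetry P[π(i) > π(i+1)] = 1/2.
By linearity: E[X] = 50 · (1/2) = (51 − 1) · (1/2) = 25 ≈ 25.000000.

E[X] = 25 = 25.000000.


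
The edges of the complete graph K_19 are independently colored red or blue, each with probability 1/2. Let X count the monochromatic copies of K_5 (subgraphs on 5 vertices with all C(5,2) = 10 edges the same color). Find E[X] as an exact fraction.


Let X = Σ_S X_S over the C(19, 5) = 11628 subsets S of size 5, where X_S = 1 if the K_5 on S is monochromatic.
For a fixed S, the K_5 on S has C(5, 2) = 10 edges. P[all 10 edges red] = (1/2)^10, and likewise for blue, so P[monochromatic] = 2·(1/2)^10 = 2^{1 − 10} = 1/512.
By linearity: E[X] = C(19, 5) · 2^{1 − 10} = 11628 · 1/512 = 2907/128.
Numerically: E[X] ≈ 22.71094.

E[X] = C(19,5)·2^(1−C(5,2)) = 2907/128 ≈ 22.71094.


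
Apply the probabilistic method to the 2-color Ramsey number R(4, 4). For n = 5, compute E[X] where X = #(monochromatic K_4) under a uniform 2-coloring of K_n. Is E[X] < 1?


E[X] = C(5, 4) · 2^{1 − 6} = 5 · 2^{−5} = 5/32.
As a reduced fraction: E[X] = 5/32 ≈ 0.1562500.
Is E[X] < 1? YES.
Since E[X] < 1, there exists a 2-coloring of K_{5} with no monochromatic K_4; hence R(4, 4) > 5.

E[X] = 5/32 ≈ 0.1562500; E[X] < 1, so R(4, 4) > 5.


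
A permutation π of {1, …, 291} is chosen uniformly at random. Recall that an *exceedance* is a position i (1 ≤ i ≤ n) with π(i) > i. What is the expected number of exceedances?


Write X = Σ_{i=1}^{291} X_i, where X_i = 1_{π(i) > i}.
For each fixed i, π(i) is uniform over {1, …, 291} (marginal of a uniform permutation), so P[π(i) > i] = (n − i)/n. Summing: Σ_{i=1}^{291} (n − i)/n = (0 + 1 + … + 290)/291 = 291(291 − 1)/(2·291) = (291 − 1)/2.
Hence E[X] = Σ_{i=1}^{291} (291 − i)/291 = 145 ≈ 145.0000.

E[X] = 145 = 145.0000.


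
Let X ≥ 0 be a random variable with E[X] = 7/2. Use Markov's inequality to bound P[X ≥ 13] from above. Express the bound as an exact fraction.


μ = E[X] = 7/2, a = 13.
Markov: P[X ≥ 13] ≤ μ/a = (7/2)/13 = 7/26.
Numerically: ≈ 0.269231.
(Since a = 13 > μ = 3.500000, the bound 7/26 is < 1 and informative.)

P[X ≥ 13] ≤ 7/26 ≈ 0.269231.


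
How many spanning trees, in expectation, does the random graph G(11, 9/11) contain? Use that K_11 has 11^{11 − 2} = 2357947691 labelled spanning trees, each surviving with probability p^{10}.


K_11 has 11^{11 − 2} = 2357947691 labelled spanning trees.
For each such spanning tree H, let X_H = 1 if all 10 edges of H are present in G. Then P[X_H = 1] = p^{10} = (9/11)^{10} = 3486784401/25937424601.
By linearity of expectation: E[X] = Σ_H E[X_H] = 2357947691 · p^{10} = 2357947691 · 3486784401/25937424601 = 3486784401/11.
Numerically: E[X] ≈ 3.17e+08.

E[X] = 2357947691 · (9/11)^{10} = 3486784401/11 ≈ 3.17e+08.


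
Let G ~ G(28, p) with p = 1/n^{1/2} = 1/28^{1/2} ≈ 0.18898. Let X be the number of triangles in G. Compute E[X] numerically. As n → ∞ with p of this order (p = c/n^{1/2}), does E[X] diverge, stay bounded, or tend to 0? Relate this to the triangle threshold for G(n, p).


Number of potential triangles: C(28, 3) = 3276.
Each occurs with probability p³ ≈ (0.18898)³ ≈ 6.7493656e-03.
By linearity: E[X] = C(28, 3)·p³ ≈ 3276 · 6.7493656e-03 ≈ 22.11092.
Since α = 1/2 < 1, p = c/n^{1/2} ≫ 1/n is above the triangle threshold p ~ 1/n. Asymptotically E[X] ~ (c³/6)·n^{3(1−α)} = (1³/6)·n^{1.5} → ∞; triangles are abundant w.h.p.

E[X] ≈ 22.11092; in regime p = Θ(1/n^{1/2}) E[X] diverges (above the triangle threshold p ~ 1/n).


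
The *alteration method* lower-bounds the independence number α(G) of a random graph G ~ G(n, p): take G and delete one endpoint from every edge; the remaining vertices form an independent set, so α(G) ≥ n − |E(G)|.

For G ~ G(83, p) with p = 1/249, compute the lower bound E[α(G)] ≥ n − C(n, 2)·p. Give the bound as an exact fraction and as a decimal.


E[|E(G)|] = C(83, 2)·p = 3403 · (1/249) = 41/3.
E[α(G)] ≥ n − E[|E(G)|] = 83 − 41/3 = 208/3.
Numerically: ≈ 69.333333.
(This is only a lower bound; the true E[α(G)] may be larger.)

E[α(G)] ≥ 208/3 ≈ 69.333333.


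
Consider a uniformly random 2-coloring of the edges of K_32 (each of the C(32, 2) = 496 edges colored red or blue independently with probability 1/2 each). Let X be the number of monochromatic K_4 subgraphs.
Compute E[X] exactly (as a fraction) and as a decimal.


Let X = Σ_S X_S over the C(32, 4) = 35960 subsets S of size 4, where X_S = 1 if the K_4 on S is monochromatic.
For a fixed S, the K_4 on S has C(4, 2) = 6 edges. P[all 6 edges red] = (1/2)^6, and likewise for blue, so P[monochromatic] = 2·(1/2)^6 = 2^{1 − 6} = 1/32.
By linearity of expectation: E[X] = C(32, 4) · 2^{1 − 6} = 35960 · 1/32 = 4495/4.
Numerically: E[X] ≈ 1123.7500.

E[X] = C(32,4)·2^(1−C(4,2)) = 4495/4 ≈ 1123.7500.


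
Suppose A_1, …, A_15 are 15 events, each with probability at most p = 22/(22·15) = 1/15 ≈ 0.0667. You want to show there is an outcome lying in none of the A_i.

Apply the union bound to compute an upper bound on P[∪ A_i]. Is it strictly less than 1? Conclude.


Union bound: P[∪_{i=1}^{15} A_i] ≤ Σ_i P[A_i] ≤ 15·p = 15·(1/15) = 1.
Numerically: 1 ≈ 1.0000.
Is 1 < 1? NO.
Since the bound 1 is ≥ 1, the union bound is uninformative here; it does NOT by itself certify existence.

15·p = 1 ≈ 1.0000; existence NOT certified by the union bound.


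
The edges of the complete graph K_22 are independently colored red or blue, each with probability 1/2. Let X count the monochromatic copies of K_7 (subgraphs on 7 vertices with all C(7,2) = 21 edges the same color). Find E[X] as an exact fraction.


Let X = Σ_S X_S over the C(22, 7) = 170544 subsets S of size 7, where X_S = 1 if the K_7 on S is monochromatic.
For a fixed S, the K_7 on S has C(7, 2) = 21 edges. P[all 21 edges red] = (1/2)^21, and likewise for blue, so P[monochromatic] = 2·(1/2)^21 = 2^{1 − 21} = 1/1048576.
Summing: E[X] = C(22, 7) · 2^{1 − 21} = 170544 · 1/1048576 = 10659/65536.
Numerically: E[X] ≈ 0.16264.

E[X] = C(22,7)·2^(1−C(7,2)) = 10659/65536 ≈ 0.16264.


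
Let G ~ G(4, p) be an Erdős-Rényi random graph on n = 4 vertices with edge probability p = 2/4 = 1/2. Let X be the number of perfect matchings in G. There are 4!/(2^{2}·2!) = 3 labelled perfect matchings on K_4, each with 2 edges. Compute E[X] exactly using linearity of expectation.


K_4 has 4!/(2^{2}·2!) = 3 labelled perfect matchings.
For each such perfect matching H, let X_H = 1 if all 2 edges of H are present in G. Then P[X_H = 1] = p^{2} = (1/2)^{2} = 1/4.
By linearity of expectation: E[X] = Σ_H E[X_H] = 3 · p^{2} = 3 · 1/4 = 3/4.
Numerically: E[X] ≈ 0.75.

E[X] = 3 · (1/2)^{2} = 3/4 ≈ 0.75.


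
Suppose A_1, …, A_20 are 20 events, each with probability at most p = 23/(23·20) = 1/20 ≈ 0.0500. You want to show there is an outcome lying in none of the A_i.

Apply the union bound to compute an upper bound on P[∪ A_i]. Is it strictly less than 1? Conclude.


Union bound: P[∪_{i=1}^{20} A_i] ≤ Σ_i P[A_i] ≤ 20·p = 20·(1/20) = 1.
Numerically: 1 ≈ 1.0000.
Is 1 < 1? NO.
Since the bound 1 is ≥ 1, the union bound is uninformative here; it does NOT by itself certify existence.

20·p = 1 ≈ 1.0000; existence NOT certified by the union bound.


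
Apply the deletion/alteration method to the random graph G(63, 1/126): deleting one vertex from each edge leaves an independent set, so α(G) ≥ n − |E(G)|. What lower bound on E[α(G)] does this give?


E[|E(G)|] = C(63, 2)·p = 1953 · (1/126) = 31/2.
E[α(G)] ≥ n − E[|E(G)|] = 63 − 31/2 = 95/2.
Numerically: ≈ 47.50000.
(This is only a lower bound; the true E[α(G)] may be larger.)

E[α(G)] ≥ 95/2 ≈ 47.50000.


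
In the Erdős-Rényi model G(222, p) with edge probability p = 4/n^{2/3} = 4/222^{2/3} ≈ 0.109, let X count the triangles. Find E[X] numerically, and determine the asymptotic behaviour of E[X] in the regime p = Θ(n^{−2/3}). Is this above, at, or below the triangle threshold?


Number of potential triangles: C(222, 3) = 1798940.
Each occurs with probability p³ ≈ (0.109)³ ≈ 1.29860e-03.
By linearity: E[X] = C(222, 3)·p³ ≈ 1798940 · 1.29860e-03 ≈ 2336.096.
Since α = 2/3 < 1, p = c/n^{2/3} ≫ 1/n is above the triangle threshold p ~ 1/n. Asymptotically E[X] ~ (c³/6)·n^{3(1−α)} = (4³/6)·n^{1} → ∞; triangles are abundant w.h.p.

E[X] ≈ 2336.096; in regime p = Θ(1/n^{2/3}) E[X] diverges (above the triangle threshold p ~ 1/n).


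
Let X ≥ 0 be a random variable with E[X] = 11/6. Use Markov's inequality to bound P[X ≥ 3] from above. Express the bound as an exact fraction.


μ = E[X] = 11/6, a = 3.
Markov: P[X ≥ 3] ≤ μ/a = (11/6)/3 = 11/18.
Numerically: ≈ 0.611.
(Since a = 3 > μ = 1.833, the bound 11/18 is < 1 and informative.)

P[X ≥ 3] ≤ 11/18 ≈ 0.611.


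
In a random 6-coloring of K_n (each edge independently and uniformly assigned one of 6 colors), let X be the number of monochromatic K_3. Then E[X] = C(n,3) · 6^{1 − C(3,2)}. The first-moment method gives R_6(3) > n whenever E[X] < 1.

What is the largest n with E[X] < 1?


We need C(n, 3) · 6^{1 − 3} < 1, i.e. C(n, 3) < 6^{3 − 1} = 36.
Check values of n near the boundary:
  n = 5: C(5, 3) = 10; 10 < 36? YES
  n = 6: C(6, 3) = 20; 20 < 36? YES
  n = 7: C(7, 3) = 35; 35 < 36? YES
  n = 8: C(8, 3) = 56; 56 < 36? NO
The largest n with C(n, 3) < 36 is n = 7 (where E[X] = 35/36 ≈ 0.972222). Hence R_6(3) > 7, i.e. R_6(3) ≥ 8.

Largest n = 7; hence R_6(3) > 7.


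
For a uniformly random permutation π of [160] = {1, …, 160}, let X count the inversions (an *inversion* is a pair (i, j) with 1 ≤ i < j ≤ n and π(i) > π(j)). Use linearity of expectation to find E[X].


Write X = Σ X_I over the C(160, 2) = 12720 pairs i < j, with X_I the indicator of one inversion.
There are 12720 indicators.
For each fixed pair i < j, the values π(i) and π(j) are two distinct elements of {1, …, 160} in uniformly random order; by symmetry P[π(i) > π(j)] = 1/2.
By linearity: E[X] = 12720 · (1/2) = C(160, 2) · (1/2) = 12720/2 = 6360 ≈ 6360.000000.

E[X] = 6360 = 6360.000000.


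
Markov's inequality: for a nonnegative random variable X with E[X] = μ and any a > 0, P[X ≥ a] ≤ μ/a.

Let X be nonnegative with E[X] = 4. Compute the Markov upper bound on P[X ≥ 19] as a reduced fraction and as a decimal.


μ = E[X] = 4, a = 19.
Markov: P[X ≥ 19] ≤ μ/a = (4)/19 = 4/19.
Numerically: ≈ 0.210526.
(Since a = 19 > μ = 4.000000, the bound 4/19 is < 1 and informative.)

P[X ≥ 19] ≤ 4/19 ≈ 0.210526.


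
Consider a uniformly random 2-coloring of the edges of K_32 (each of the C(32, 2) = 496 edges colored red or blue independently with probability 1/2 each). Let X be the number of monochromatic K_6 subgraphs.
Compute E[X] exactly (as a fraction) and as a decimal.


Let X = Σ_S X_S over the C(32, 6) = 906192 subsets S of size 6, where X_S = 1 if the K_6 on S is monochromatic.
For a fixed S, the K_6 on S has C(6, 2) = 15 edges. P[all 15 edges red] = (1/2)^15, and likewise for blue, so P[monochromatic] = 2·(1/2)^15 = 2^{1 − 15} = 1/16384.
Summing: E[X] = C(32, 6) · 2^{1 − 15} = 906192 · 1/16384 = 56637/1024.
Numerically: E[X] ≈ 55.309570.

E[X] = C(32,6)·2^(1−C(6,2)) = 56637/1024 ≈ 55.309570.


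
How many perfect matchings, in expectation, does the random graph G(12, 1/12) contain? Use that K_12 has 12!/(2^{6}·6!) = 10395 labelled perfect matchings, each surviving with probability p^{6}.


K_12 has 12!/(2^{6}·6!) = 10395 labelled perfect matchings.
For each such perfect matching H, let X_H = 1 if all 6 edges of H are present in G. Then P[X_H = 1] = p^{6} = (1/12)^{6} = 1/2985984.
By linearity of expectation: E[X] = Σ_H E[X_H] = 10395 · p^{6} = 10395 · 1/2985984 = 385/110592.
Numerically: E[X] ≈ 0.0034813.

E[X] = 10395 · (1/12)^{6} = 385/110592 ≈ 0.0034813.


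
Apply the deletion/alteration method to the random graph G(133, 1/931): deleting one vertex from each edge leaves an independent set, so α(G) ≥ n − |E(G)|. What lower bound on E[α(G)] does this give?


E[|E(G)|] = C(133, 2)·p = 8778 · (1/931) = 66/7.
E[α(G)] ≥ n − E[|E(G)|] = 133 − 66/7 = 865/7.
Numerically: ≈ 123.571.
(This is only a lower bound; the true E[α(G)] may be larger.)

E[α(G)] ≥ 865/7 ≈ 123.571.


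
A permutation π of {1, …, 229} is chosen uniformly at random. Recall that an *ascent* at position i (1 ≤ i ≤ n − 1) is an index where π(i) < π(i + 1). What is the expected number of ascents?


Write X = Σ X_I over i = 1, …, 228, with X_I the indicator of one ascent.
There are 228 indicators.
For each fixed i, the pair (π(i), π(i+1)) is a uniformly random ordered pair of distinct values from {1, …, 229}; by symmetry P[π(i) < π(i+1)] = 1/2.
By linearity: E[X] = 228 · (1/2) = (229 − 1) · (1/2) = 114 ≈ 114.00000.

E[X] = 114 = 114.00000.


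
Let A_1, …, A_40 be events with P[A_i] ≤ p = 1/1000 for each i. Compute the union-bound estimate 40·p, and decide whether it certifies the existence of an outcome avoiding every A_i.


Union bound: P[∪_{i=1}^{40} A_i] ≤ Σ_i P[A_i] ≤ 40·p = 40·(1/1000) = 1/25.
Numerically: 1/25 ≈ 0.0400000.
Is 1/25 < 1? YES.
Since P[∪ A_i] ≤ 1/25 < 1, the complement has P[∩ A_i^c] ≥ 1 − 1/25 = 24/25 > 0, so some outcome avoids every A_i.

40·p = 1/25 ≈ 0.0400000; existence CERTIFIED by the union bound.


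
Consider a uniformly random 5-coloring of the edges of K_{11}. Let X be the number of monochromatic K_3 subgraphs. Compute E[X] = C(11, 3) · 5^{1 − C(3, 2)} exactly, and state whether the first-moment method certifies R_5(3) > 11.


E[X] = C(11, 3) · 5^{1 − 3} = 165 · 5^{−2} = 165/25.
As a reduced fraction: E[X] = 33/5 ≈ 6.600.
Is E[X] < 1? NO.
Since E[X] ≥ 1, the first-moment bound is inconclusive at n = 11; it does NOT by itself certify R_5(3) > 11.

E[X] = 33/5 ≈ 6.600; E[X] ≥ 1; first-moment method inconclusive here.


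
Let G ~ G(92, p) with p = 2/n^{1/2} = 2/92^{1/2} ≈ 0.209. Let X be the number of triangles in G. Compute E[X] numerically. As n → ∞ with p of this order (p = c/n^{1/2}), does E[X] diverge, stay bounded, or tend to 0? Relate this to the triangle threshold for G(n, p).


Number of potential triangles: C(92, 3) = 125580.
Each occurs with probability p³ ≈ (0.209)³ ≈ 9.06584e-03.
By linearity: E[X] = C(92, 3)·p³ ≈ 125580 · 9.06584e-03 ≈ 1138.489.
Since α = 1/2 < 1, p = c/n^{1/2} ≫ 1/n is above the triangle threshold p ~ 1/n. Asymptotically E[X] ~ (c³/6)·n^{3(1−α)} = (2³/6)·n^{1.5} → ∞; triangles are abundant w.h.p.

E[X] ≈ 1138.489; in regime p = Θ(1/n^{1/2}) E[X] diverges (above the triangle threshold p ~ 1/n).


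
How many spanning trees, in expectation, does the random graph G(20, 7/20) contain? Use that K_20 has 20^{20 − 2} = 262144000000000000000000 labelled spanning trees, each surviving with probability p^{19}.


K_20 has 20^{20 − 2} = 262144000000000000000000 labelled spanning trees.
For each such spanning tree H, let X_H = 1 if all 19 edges of H are present in G. Then P[X_H = 1] = p^{19} = (7/20)^{19} = 11398895185373143/5242880000000000000000000.
By linearity: E[X] = Σ_H E[X_H] = 262144000000000000000000 · p^{19} = 262144000000000000000000 · 11398895185373143/5242880000000000000000000 = 11398895185373143/20.
Numerically: E[X] ≈ 5.6994e+14.

E[X] = 262144000000000000000000 · (7/20)^{19} = 11398895185373143/20 ≈ 5.6994e+14.


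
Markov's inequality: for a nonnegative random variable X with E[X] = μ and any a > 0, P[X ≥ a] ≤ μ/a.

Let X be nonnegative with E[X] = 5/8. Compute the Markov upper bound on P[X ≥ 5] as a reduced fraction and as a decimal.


μ = E[X] = 5/8, a = 5.
Markov: P[X ≥ 5] ≤ μ/a = (5/8)/5 = 1/8.
Numerically: ≈ 0.1250.
(Since a = 5 > μ = 0.6250, the bound 1/8 is < 1 and informative.)

P[X ≥ 5] ≤ 1/8 ≈ 0.1250.


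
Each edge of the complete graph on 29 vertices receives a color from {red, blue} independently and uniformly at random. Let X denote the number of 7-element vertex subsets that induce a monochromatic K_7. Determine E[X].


Let X = Σ_S X_S over the C(29, 7) = 1560780 subsets S of size 7, where X_S = 1 if the K_7 on S is monochromatic.
For a fixed S, the K_7 on S has C(7, 2) = 21 edges. P[all 21 edges red] = (1/2)^21, and likewise for blue, so P[monochromatic] = 2·(1/2)^21 = 2^{1 − 21} = 1/1048576.
Summing: E[X] = C(29, 7) · 2^{1 − 21} = 1560780 · 1/1048576 = 390195/262144.
Numerically: E[X] ≈ 1.4885.

E[X] = C(29,7)·2^(1−C(7,2)) = 390195/262144 ≈ 1.4885.


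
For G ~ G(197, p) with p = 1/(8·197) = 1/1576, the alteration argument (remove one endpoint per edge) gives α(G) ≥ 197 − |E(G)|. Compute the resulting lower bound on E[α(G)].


E[|E(G)|] = C(197, 2)·p = 19306 · (1/1576) = 49/4.
E[α(G)] ≥ n − E[|E(G)|] = 197 − 49/4 = 739/4.
Numerically: ≈ 184.750.
(This is only a lower bound; the true E[α(G)] may be larger.)

E[α(G)] ≥ 739/4 ≈ 184.750.


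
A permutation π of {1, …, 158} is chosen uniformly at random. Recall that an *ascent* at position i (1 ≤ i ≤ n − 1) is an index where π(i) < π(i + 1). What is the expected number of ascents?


Write X = Σ X_I over i = 1, …, 157, with X_I the indicator of one ascent.
There are 157 indicators.
For each fixed i, the pair (π(i), π(i+1)) is a uniformly random ordered pair of distinct values from {1, …, 158}; by symmetry P[π(i) < π(i+1)] = 1/2.
By linearity: E[X] = 157 · (1/2) = (158 − 1) · (1/2) = 157/2 ≈ 78.5000.

E[X] = 157/2 = 78.5000.


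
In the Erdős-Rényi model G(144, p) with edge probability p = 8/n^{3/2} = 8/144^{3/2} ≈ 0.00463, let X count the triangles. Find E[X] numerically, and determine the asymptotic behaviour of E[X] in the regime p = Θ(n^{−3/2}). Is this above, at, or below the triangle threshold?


Number of potential triangles: C(144, 3) = 487344.
Each occurs with probability p³ ≈ (0.00463)³ ≈ 9.92290e-08.
By linearity: E[X] = C(144, 3)·p³ ≈ 487344 · 9.92290e-08 ≈ 0.048.
Since α = 3/2 > 1, p = c/n^{3/2} = o(1/n) is below the triangle threshold p ~ 1/n. Asymptotically E[X] ~ (c³/6)·n^{3(1−α)} = (8³/6)·n^{-1.5} → 0, so by Markov's inequality G has no triangles w.h.p.

E[X] ≈ 0.048; in regime p = Θ(1/n^{3/2}) E[X] tends to 0 (below the triangle threshold p ~ 1/n).


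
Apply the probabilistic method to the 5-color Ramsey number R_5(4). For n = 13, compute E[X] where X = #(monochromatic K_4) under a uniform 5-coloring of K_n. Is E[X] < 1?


E[X] = C(13, 4) · 5^{1 − 6} = 715 · 5^{−5} = 715/3125.
As a reduced fraction: E[X] = 143/625 ≈ 0.2288000.
Is E[X] < 1? YES.
Since E[X] < 1, there exists a 5-coloring of K_{13} with no monochromatic K_4; hence R_5(4) > 13.

E[X] = 143/625 ≈ 0.2288000; E[X] < 1, so R_5(4) > 13.


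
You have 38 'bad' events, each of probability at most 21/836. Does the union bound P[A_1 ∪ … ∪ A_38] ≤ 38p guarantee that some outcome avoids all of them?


Union bound: P[∪_{i=1}^{38} A_i] ≤ Σ_i P[A_i] ≤ 38·p = 38·(21/836) = 21/22.
Numerically: 21/22 ≈ 0.9545.
Is 21/22 < 1? YES.
Since P[∪ A_i] ≤ 21/22 < 1, the complement has P[∩ A_i^c] ≥ 1 − 21/22 = 1/22 > 0, so some outcome avoids every A_i.

38·p = 21/22 ≈ 0.9545; existence CERTIFIED by the union bound.


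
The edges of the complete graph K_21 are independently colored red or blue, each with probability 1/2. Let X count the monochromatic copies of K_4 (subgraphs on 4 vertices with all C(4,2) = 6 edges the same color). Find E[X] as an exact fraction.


Let X = Σ_S X_S over the C(21, 4) = 5985 subsets S of size 4, where X_S = 1 if the K_4 on S is monochromatic.
For a fixed S, the K_4 on S has C(4, 2) = 6 edges. P[all 6 edges red] = (1/2)^6, and likewise for blue, so P[monochromatic] = 2·(1/2)^6 = 2^{1 − 6} = 1/32.
By linearity: E[X] = C(21, 4) · 2^{1 − 6} = 5985 · 1/32 = 5985/32.
Numerically: E[X] ≈ 187.0312.

E[X] = C(21,4)·2^(1−C(4,2)) = 5985/32 ≈ 187.0312.


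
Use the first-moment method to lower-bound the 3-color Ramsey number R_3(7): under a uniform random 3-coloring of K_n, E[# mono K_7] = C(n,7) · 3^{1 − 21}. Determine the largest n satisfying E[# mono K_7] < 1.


We need C(n, 7) · 3^{1 − 21} < 1, i.e. C(n, 7) < 3^{21 − 1} = 3486784401.
Check values of n near the boundary:
  n = 80: C(80, 7) = 3176716400; 3176716400 < 3486784401? YES
  n = 81: C(81, 7) = 3477216600; 3477216600 < 3486784401? YES
  n = 82: C(82, 7) = 3801756816; 3801756816 < 3486784401? NO
  n = 83: C(83, 7) = 4151918628; 4151918628 < 3486784401? NO
  n = 84: C(84, 7) = 4529365776; 4529365776 < 3486784401? NO
The largest n with C(n, 7) < 3486784401 is n = 81 (where E[X] = 42928600/43046721 ≈ 0.997). Hence R_3(7) > 81, i.e. R_3(7) ≥ 82.

Largest n = 81; hence R_3(7) > 81.


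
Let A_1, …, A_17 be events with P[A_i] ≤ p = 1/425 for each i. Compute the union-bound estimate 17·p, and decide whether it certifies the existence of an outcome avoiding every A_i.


Union bound: P[∪_{i=1}^{17} A_i] ≤ Σ_i P[A_i] ≤ 17·p = 17·(1/425) = 1/25.
Numerically: 1/25 ≈ 0.0400000.
Is 1/25 < 1? YES.
Since P[∪ A_i] ≤ 1/25 < 1, the complement has P[∩ A_i^c] ≥ 1 − 1/25 = 24/25 > 0, so some outcome avoids every A_i.

17·p = 1/25 ≈ 0.0400000; existence CERTIFIED by the union bound.


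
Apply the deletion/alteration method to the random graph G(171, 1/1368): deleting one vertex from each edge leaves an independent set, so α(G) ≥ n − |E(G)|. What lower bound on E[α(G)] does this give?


E[|E(G)|] = C(171, 2)·p = 14535 · (1/1368) = 85/8.
E[α(G)] ≥ n − E[|E(G)|] = 171 − 85/8 = 1283/8.
Numerically: ≈ 160.37500.
(This is only a lower bound; the true E[α(G)] may be larger.)

E[α(G)] ≥ 1283/8 ≈ 160.37500.


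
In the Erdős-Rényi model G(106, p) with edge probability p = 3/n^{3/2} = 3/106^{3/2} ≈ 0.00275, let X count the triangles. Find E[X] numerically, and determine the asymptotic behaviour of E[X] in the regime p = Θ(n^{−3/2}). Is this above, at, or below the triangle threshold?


Number of potential triangles: C(106, 3) = 192920.
Each occurs with probability p³ ≈ (0.00275)³ ≈ 2.07724e-08.
By linearity: E[X] = C(106, 3)·p³ ≈ 192920 · 2.07724e-08 ≈ 0.004.
Since α = 3/2 > 1, p = c/n^{3/2} = o(1/n) is below the triangle threshold p ~ 1/n. Asymptotically E[X] ~ (c³/6)·n^{3(1−α)} = (3³/6)·n^{-1.5} → 0, so by Markov's inequality G has no triangles w.h.p.

E[X] ≈ 0.004; in regime p = Θ(1/n^{3/2}) E[X] tends to 0 (below the triangle threshold p ~ 1/n).


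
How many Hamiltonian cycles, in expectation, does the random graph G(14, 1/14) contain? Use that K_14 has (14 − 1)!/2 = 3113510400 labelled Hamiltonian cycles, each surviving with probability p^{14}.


K_14 has (14 − 1)!/2 = 3113510400 labelled Hamiltonian cycles.
For each such Hamiltonian cycle H, let X_H = 1 if all 14 edges of H are present in G. Then P[X_H = 1] = p^{14} = (1/14)^{14} = 1/11112006825558016.
By linearity: E[X] = Σ_H E[X_H] = 3113510400 · p^{14} = 3113510400 · 1/11112006825558016 = 868725/3100448333024.
Numerically: E[X] ≈ 2.802e-07.

E[X] = 3113510400 · (1/14)^{14} = 868725/3100448333024 ≈ 2.802e-07.


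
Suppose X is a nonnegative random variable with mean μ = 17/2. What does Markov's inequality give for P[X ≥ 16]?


μ = E[X] = 17/2, a = 16.
Markov: P[X ≥ 16] ≤ μ/a = (17/2)/16 = 17/32.
Numerically: ≈ 0.53125.
(Since a = 16 > μ = 8.50000, the bound 17/32 is < 1 and informative.)

P[X ≥ 16] ≤ 17/32 ≈ 0.53125.


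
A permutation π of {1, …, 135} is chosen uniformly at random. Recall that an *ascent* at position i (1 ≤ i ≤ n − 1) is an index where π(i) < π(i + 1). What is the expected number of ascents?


Write X = Σ X_I over i = 1, …, 134, with X_I the indicator of one ascent.
There are 134 indicators.
For each fixed i, the pair (π(i), π(i+1)) is a uniformly random ordered pair of distinct values from {1, …, 135}; by symmetry P[π(i) < π(i+1)] = 1/2.
By linearity: E[X] = 134 · (1/2) = (135 − 1) · (1/2) = 67 ≈ 67.0000.

E[X] = 67 = 67.0000.
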